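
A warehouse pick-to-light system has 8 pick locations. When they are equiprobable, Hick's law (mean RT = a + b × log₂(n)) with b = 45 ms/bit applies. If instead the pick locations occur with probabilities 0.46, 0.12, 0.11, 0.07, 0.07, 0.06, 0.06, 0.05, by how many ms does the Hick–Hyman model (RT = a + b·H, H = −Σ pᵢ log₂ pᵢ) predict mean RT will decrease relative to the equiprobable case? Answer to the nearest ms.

24 ms

Equiprobable entropy H₀ = log₂ 8 = 3.0000 bits.
Skewed entropy H = −Σ pᵢ log₂ pᵢ = 2.4730 bits.
ΔRT = b·(H₀ − H) = 45 × 0.5270 = 23.72 ms.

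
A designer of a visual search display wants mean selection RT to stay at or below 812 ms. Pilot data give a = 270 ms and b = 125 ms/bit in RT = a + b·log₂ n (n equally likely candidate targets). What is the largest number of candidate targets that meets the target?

Set 270 + 125·log₂ n ≤ 812 → log₂ n ≤ (812 − 270)/125 = 4.3360.
So n ≤ 2^4.3360 = 20.196; the largest integer n is 20.

20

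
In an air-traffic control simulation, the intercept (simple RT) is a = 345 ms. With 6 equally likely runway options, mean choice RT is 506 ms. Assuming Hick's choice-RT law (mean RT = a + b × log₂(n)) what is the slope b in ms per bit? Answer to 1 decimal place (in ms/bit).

b = (506 − 345) / log₂(6) = 161 / 2.5850 = 62.283 ms/bit.

62.3 ms/bit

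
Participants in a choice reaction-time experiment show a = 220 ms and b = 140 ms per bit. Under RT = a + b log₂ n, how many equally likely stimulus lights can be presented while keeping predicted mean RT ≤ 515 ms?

140·log₂ n ≤ 515 − 220 = 295, giving log₂ n ≤ 2.1071 and n ≤ 4.308. The largest whole number is 4.

4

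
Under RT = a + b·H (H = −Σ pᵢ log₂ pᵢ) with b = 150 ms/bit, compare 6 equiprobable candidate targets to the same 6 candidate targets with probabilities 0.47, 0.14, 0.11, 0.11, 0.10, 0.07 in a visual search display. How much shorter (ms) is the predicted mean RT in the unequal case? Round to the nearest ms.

56 ms

The RT saving is b·ΔH. Equiprobable H₀ = log₂(6) = 2.5850 bits; with the given probabilities H = 2.2104 bits.
b·(H₀ − H) = 150 × (2.5850 − 2.2104) = 56.19 ms.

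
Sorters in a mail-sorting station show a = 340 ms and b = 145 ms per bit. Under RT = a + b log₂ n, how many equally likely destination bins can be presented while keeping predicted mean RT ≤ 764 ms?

145·log₂ n ≤ 764 − 340 = 424, giving log₂ n ≤ 2.9241 and n ≤ 7.590. The largest whole number is 7.

7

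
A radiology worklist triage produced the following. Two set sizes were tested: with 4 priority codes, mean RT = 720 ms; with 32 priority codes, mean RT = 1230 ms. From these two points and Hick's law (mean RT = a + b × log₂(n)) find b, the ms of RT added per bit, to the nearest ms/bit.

170 ms/bit

Slope: b = (1230 − 720) / (log₂ 32 − log₂ 4) = 510/3.0000 = 170 ms/bit.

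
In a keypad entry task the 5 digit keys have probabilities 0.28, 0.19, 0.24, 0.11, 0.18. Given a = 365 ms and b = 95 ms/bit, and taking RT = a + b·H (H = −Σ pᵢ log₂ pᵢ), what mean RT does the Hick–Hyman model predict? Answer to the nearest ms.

580 ms

H = 0.28·log₂(1/0.28) + 0.19·log₂(1/0.19) + 0.24·log₂(1/0.24) + 0.11·log₂(1/0.11) + 0.18·log₂(1/0.18) = 2.2592 bits.
RT = 365 + 95 × 2.2592 = 579.62 ms.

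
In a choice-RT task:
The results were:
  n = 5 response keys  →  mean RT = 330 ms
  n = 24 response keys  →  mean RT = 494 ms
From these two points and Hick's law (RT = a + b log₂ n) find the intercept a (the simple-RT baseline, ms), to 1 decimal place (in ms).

161.7 ms

The slope on a log₂ axis is (494 − 330) / (4.5850 − 2.3219) = 72.469 ms/bit.
a = RT₁ − b·log₂ n₁ = 330 − 72.469 × 2.3219 = 161.732 ms.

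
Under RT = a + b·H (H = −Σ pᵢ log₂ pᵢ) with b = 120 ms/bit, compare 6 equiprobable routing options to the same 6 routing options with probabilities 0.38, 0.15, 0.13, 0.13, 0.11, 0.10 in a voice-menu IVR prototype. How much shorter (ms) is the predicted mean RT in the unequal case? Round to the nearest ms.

The RT saving is b·ΔH. Equiprobable H₀ = log₂(6) = 2.5850 bits; with the given probabilities H = 2.3888 bits.
b·(H₀ − H) = 120 × (2.5850 − 2.3888) = 23.54 ms.

24 ms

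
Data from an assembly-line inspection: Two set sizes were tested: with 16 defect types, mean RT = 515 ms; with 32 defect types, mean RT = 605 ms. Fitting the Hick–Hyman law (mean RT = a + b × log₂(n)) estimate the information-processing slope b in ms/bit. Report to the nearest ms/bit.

Slope: b = (605 − 515) / (log₂ 32 − log₂ 16) = 90/1.0000 = 90 ms/bit.

90 ms/bit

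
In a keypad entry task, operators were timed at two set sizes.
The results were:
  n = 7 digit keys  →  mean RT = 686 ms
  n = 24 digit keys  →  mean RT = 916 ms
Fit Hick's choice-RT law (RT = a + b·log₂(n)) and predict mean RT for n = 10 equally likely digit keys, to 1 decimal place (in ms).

Fit slope and intercept:
  b = (916 − 686) / (log₂ 24 − log₂ 7) = 230 / (4.5850 − 2.8074) = 129.387 ms/bit
  a = 686 − 129.387 × 2.8074 = 322.764 ms
Then RT(10) = 322.764 + 129.387 × log₂ 10 = 322.764 + 129.387 × 3.3219 ≈ 752.579 ms.

752.6 ms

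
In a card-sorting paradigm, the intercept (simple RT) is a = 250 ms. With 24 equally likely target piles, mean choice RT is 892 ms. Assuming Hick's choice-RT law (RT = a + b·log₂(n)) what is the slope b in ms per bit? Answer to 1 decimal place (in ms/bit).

140.0 ms/bit

b = (892 − 250) / log₂(24) = 642 / 4.5850 = 140.023 ms/bit.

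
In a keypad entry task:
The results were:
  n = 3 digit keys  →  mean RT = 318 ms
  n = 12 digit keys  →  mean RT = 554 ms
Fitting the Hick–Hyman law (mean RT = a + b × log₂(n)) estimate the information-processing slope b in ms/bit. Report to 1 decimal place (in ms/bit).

118.0 ms/bit

The slope on a log₂ axis is (554 − 318) / (3.5850 − 1.5850) = 118.000 ms/bit.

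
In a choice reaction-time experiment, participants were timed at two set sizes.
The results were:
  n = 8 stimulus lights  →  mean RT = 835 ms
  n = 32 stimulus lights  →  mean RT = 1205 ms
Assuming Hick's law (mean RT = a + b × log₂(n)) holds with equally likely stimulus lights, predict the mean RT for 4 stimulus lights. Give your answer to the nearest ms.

650 ms

Solve the two-equation system in a and b:
  b = (1205 − 835) / (log₂ 32 − log₂ 8) = 370 / (5 − 3) = 185 ms/bit
  a = 835 − 185 × 3 = 280 ms
Then RT(4) = 280 + 185 × log₂ 4 = 280 + 185 × 2 ≈ 650.000 ms.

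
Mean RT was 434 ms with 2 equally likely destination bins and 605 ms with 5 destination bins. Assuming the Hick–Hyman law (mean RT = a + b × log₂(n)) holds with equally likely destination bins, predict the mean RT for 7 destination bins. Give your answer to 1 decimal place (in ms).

667.8 ms

With log₂ n on the abscissa the relation is linear; from the two conditions:
  b = (605 − 434) / (log₂ 5 − log₂ 2) = 171 / (2.3219 − 1) = 129.357 ms/bit
  a = 434 − 129.357 × 1 = 304.643 ms
Then RT(7) = 304.643 + 129.357 × log₂ 7 = 304.643 + 129.357 × 2.8074 ≈ 667.793 ms.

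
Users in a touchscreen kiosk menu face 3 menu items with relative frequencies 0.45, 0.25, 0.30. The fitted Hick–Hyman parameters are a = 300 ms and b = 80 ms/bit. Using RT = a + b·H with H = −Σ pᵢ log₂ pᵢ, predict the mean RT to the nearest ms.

H = 0.45·log₂(1/0.45) + 0.25·log₂(1/0.25) + 0.30·log₂(1/0.30) = 1.5395 bits.
RT = 300 + 80 × 1.5395 = 423.16 ms.

423 ms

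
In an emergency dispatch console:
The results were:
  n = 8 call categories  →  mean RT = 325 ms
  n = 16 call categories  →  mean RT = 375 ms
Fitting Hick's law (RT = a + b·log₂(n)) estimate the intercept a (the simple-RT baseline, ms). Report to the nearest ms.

The slope on a log₂ axis is (375 − 325) / (4 − 3) = 50 ms/bit.
a = RT₁ − b·log₂ n₁ = 325 − 50 × 3 = 175.000 ms.

175 ms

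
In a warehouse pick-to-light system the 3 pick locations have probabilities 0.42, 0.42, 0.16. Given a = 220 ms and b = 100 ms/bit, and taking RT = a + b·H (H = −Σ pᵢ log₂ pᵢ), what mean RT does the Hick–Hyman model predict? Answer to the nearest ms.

H = 0.42·log₂(1/0.42) + 0.42·log₂(1/0.42) + 0.16·log₂(1/0.16) = 1.4743 bits.
RT = 220 + 100 × 1.4743 = 367.43 ms.

367 ms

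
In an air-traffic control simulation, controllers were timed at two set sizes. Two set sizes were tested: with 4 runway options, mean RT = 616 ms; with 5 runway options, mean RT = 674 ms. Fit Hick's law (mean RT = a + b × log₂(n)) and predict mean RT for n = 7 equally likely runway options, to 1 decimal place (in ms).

761.5 ms

RT is linear in log₂ n, so two points fix the line:
  b = (674 − 616) / (log₂ 5 − log₂ 4) = 58 / (2.3219 − 2) = 180.164 ms/bit
  a = 616 − 180.164 × 2 = 255.671 ms
Then RT(7) = 255.671 + 180.164 × log₂ 7 = 255.671 + 180.164 × 2.8074 ≈ 761.457 ms.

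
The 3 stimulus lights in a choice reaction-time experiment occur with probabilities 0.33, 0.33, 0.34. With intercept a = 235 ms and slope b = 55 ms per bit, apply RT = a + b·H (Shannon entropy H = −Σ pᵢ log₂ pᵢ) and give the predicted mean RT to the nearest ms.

322 ms

H = 0.33·log₂(1/0.33) + 0.33·log₂(1/0.33) + 0.34·log₂(1/0.34) = 1.5848 bits.
RT = 235 + 55 × 1.5848 = 322.17 ms.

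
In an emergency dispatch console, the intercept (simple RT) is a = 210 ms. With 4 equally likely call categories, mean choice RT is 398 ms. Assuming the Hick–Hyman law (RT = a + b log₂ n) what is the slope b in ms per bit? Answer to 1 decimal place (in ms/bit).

94.0 ms/bit

log₂(4) = 2 bits.
b = (RT − a)/log₂ n = (398 − 210) / 2 = 94.000 ms/bit.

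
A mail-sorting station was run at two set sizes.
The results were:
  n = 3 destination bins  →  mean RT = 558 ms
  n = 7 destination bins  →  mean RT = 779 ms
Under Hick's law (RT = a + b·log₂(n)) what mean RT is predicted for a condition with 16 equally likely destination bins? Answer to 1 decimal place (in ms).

RT is linear in log₂ n, so two points fix the line:
  b = (779 − 558) / (log₂ 7 − log₂ 3) = 221 / (2.8074 − 1.5850) = 180.793 ms/bit
  a = 558 − 180.793 × 1.5850 = 271.450 ms
Then RT(16) = 271.450 + 180.793 × log₂ 16 = 271.450 + 180.793 × 4 ≈ 994.622 ms.

994.6 ms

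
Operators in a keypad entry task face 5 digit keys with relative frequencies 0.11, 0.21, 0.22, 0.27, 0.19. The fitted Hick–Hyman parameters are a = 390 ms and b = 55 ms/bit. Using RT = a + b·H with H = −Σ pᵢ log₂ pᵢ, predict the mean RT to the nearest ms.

Entropy contributions −pᵢ log₂ pᵢ: 0.3503, 0.4728, 0.4806, 0.5100, 0.4552; sum H = 2.2689 bits.
RT = a + bH = 390 + 55·2.2689 = 514.79 ms.

515 ms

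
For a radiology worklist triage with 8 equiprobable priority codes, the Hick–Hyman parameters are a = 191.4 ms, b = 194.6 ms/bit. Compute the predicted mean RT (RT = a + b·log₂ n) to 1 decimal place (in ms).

log₂(8) = 3 bits, so RT = 191.4 + 194.6 × 3 ≈ 775.200 ms.

775.2 ms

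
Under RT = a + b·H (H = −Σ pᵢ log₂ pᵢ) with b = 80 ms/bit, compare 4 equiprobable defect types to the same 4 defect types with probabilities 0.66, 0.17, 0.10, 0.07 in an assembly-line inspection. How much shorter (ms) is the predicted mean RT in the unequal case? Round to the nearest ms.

The RT saving is b·ΔH. Equiprobable H₀ = log₂(4) = 2.0000 bits; with the given probabilities H = 1.4310 bits.
b·(H₀ − H) = 80 × (2.0000 − 1.4310) = 45.52 ms.

46 ms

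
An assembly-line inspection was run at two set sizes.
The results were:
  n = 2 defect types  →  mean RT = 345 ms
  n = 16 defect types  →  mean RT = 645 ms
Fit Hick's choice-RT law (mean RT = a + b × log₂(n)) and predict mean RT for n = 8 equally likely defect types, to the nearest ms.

With log₂ n on the abscissa the relation is linear; from the two conditions:
  b = (645 − 345) / (log₂ 16 − log₂ 2) = 300 / (4 − 1) = 100 ms/bit
  a = 345 − 100 × 1 = 245 ms
Then RT(8) = 245 + 100 × log₂ 8 = 245 + 100 × 3 ≈ 545.000 ms.

545 ms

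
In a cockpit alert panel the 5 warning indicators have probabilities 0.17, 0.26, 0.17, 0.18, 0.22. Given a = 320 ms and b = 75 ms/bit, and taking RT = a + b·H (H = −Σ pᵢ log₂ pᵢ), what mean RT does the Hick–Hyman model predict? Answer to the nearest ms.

493 ms

H = 0.17·log₂(1/0.17) + 0.26·log₂(1/0.26) + 0.17·log₂(1/0.17) + 0.18·log₂(1/0.18) + 0.22·log₂(1/0.22) = 2.3003 bits.
RT = 320 + 75 × 2.3003 = 492.53 ms.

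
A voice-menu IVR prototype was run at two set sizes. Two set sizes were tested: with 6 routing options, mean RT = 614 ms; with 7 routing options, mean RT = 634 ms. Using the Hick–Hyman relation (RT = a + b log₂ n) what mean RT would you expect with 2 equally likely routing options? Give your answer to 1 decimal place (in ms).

Solve the two-equation system in a and b:
  b = (634 − 614) / (log₂ 7 − log₂ 6) = 20 / (2.8074 − 2.5850) = 89.931 ms/bit
  a = 614 − 89.931 × 2.5850 = 381.531 ms
Then RT(2) = 381.531 + 89.931 × log₂ 2 = 381.531 + 89.931 × 1 ≈ 471.463 ms.

471.5 ms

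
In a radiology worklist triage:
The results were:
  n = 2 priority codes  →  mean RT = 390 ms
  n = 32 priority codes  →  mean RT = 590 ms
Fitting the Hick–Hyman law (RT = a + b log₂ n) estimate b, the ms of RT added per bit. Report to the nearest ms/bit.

50 ms/bit

The slope on a log₂ axis is (590 − 390) / (5 − 1) = 50 ms/bit.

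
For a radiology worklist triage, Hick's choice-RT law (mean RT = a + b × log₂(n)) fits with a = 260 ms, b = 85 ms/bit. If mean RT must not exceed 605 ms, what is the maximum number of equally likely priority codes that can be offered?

16

85·log₂ n ≤ 605 − 260 = 345, giving log₂ n ≤ 4.0588 and n ≤ 16.666. The largest whole number is 16.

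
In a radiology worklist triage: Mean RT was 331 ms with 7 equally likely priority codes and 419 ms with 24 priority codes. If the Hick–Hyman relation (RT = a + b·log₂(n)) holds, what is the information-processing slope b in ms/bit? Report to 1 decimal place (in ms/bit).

49.5 ms/bit

The slope on a log₂ axis is (419 − 331) / (4.5850 − 2.8074) = 49.505 ms/bit.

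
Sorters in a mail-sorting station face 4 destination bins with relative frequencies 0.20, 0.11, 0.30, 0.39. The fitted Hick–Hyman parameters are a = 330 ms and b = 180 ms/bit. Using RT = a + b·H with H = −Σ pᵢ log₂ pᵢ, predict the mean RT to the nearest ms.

666 ms

Entropy contributions −pᵢ log₂ pᵢ: 0.4644, 0.3503, 0.5211, 0.5298; sum H = 1.8656 bits.
RT = a + bH = 330 + 180·1.8656 = 665.80 ms.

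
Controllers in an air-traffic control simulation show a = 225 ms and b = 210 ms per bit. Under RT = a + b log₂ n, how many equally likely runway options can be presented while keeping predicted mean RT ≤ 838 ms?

7

Information budget: (838 − 225)/210 = 2.9190 bits, so n ≤ 2^2.9190 = 7.563 → at most 7.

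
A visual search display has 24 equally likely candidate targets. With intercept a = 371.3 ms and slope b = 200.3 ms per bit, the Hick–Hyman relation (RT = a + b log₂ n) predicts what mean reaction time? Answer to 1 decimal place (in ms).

1289.7 ms

log₂(24) = 4.5850 bits, so RT = 371.3 + 200.3 × 4.5850 ≈ 1289.668 ms.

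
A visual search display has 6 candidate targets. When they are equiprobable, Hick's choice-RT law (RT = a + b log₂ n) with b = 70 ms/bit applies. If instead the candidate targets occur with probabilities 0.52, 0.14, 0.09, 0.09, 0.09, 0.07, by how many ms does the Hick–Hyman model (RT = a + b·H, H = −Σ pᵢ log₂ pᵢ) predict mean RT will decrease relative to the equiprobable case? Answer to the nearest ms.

Equiprobable entropy H₀ = log₂ 6 = 2.5850 bits.
Skewed entropy H = −Σ pᵢ log₂ pᵢ = 2.0942 bits.
ΔRT = b·(H₀ − H) = 70 × 0.4908 = 34.35 ms.

34 ms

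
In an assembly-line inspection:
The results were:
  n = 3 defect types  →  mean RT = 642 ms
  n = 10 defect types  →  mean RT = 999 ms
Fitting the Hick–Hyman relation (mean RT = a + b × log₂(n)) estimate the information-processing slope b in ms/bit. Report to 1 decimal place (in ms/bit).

Slope: b = (999 − 642) / (log₂ 10 − log₂ 3) = 357/1.7370 = 205.531 ms/bit.

205.5 ms/bit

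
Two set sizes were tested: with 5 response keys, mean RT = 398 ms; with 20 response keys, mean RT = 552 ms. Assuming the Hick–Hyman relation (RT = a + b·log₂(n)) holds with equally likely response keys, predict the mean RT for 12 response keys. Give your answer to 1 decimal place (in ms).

With log₂ n on the abscissa the relation is linear; from the two conditions:
  b = (552 − 398) / (log₂ 20 − log₂ 5) = 154 / (4.3219 − 2.3219) = 77.000 ms/bit
  a = 398 − 77.000 × 2.3219 = 219.212 ms
Then RT(12) = 219.212 + 77.000 × log₂ 12 = 219.212 + 77.000 × 3.5850 ≈ 495.254 ms.

495.3 ms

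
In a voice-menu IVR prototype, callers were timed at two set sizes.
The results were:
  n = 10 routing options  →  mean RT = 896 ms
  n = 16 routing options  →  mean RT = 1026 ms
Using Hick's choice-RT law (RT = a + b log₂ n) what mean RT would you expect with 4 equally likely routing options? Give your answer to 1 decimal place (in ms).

Solve the two-equation system in a and b:
  b = (1026 − 896) / (log₂ 16 − log₂ 10) = 130 / (4 − 3.3219) = 191.720 ms/bit
  a = 896 − 191.720 × 3.3219 = 259.120 ms
Then RT(4) = 259.120 + 191.720 × log₂ 4 = 259.120 + 191.720 × 2 ≈ 642.560 ms.

642.6 ms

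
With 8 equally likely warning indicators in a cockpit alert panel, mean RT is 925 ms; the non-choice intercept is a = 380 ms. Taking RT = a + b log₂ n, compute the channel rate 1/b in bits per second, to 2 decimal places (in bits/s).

Choice component = 925 − 380 = 545 ms over log₂(8) = 3 bits.
b = 545 / 3 = 181.667 ms/bit, so 1/b = 5.505 bits/s.

5.50 bits/s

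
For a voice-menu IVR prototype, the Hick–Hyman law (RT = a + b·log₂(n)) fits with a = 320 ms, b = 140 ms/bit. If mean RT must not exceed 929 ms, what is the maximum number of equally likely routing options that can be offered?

Information budget: (929 − 320)/140 = 4.3500 bits, so n ≤ 2^4.3500 = 20.393 → at most 20.

20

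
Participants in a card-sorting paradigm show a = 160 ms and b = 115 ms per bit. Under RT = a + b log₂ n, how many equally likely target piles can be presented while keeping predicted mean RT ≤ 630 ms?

Set 160 + 115·log₂ n ≤ 630 → log₂ n ≤ (630 − 160)/115 = 4.0870.
So n ≤ 2^4.0870 = 16.994; the largest integer n is 16.

16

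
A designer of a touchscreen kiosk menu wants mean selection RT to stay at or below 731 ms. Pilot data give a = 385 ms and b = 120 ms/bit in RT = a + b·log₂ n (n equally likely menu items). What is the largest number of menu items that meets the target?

7

Information budget: (731 − 385)/120 = 2.8833 bits, so n ≤ 2^2.8833 = 7.379 → at most 7.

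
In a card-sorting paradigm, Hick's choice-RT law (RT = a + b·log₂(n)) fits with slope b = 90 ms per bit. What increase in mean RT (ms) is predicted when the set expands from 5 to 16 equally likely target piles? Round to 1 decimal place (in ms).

The intercept a cancels: ΔRT = b·(log₂ n₂ − log₂ n₁) = b·log₂(n₂/n₁).
log₂(16) − log₂(5) = 4 − 2.3219 = 1.6781.
ΔRT = 90 × 1.6781 = 151.026 ms.

151.0 ms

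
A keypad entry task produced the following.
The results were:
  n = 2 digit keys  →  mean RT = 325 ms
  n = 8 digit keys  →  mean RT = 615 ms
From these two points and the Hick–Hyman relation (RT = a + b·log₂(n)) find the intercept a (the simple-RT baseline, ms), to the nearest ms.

b = (RT₂ − RT₁)/(log₂ n₂ − log₂ n₁) = (615 − 325)/(3 − 1) = 145 ms/bit.
a = RT₁ − b·log₂ n₁ = 325 − 145 × 1 = 180.000 ms.

180 ms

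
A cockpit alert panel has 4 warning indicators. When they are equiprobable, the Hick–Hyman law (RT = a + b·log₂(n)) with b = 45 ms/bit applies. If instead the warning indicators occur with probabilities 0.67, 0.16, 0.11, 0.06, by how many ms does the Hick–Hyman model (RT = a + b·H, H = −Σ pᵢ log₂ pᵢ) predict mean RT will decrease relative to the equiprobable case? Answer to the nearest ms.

The RT saving is b·ΔH. Equiprobable H₀ = log₂(4) = 2.0000 bits; with the given probabilities H = 1.4039 bits.
b·(H₀ − H) = 45 × (2.0000 − 1.4039) = 26.82 ms.

27 ms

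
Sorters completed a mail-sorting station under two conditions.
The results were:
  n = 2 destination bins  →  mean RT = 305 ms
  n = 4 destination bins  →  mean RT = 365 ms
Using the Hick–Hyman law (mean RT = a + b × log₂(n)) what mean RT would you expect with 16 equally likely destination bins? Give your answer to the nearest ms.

485 ms

RT is linear in log₂ n, so two points fix the line:
  b = (365 − 305) / (log₂ 4 − log₂ 2) = 60 / (2 − 1) = 60 ms/bit
  a = 305 − 60 × 1 = 245 ms
Then RT(16) = 245 + 60 × log₂ 16 = 245 + 60 × 4 ≈ 485.000 ms.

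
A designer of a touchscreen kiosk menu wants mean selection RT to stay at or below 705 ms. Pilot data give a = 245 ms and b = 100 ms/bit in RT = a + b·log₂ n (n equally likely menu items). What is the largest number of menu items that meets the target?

Set 245 + 100·log₂ n ≤ 705 → log₂ n ≤ (705 − 245)/100 = 4.6000.
So n ≤ 2^4.6000 = 24.251; the largest integer n is 24.

24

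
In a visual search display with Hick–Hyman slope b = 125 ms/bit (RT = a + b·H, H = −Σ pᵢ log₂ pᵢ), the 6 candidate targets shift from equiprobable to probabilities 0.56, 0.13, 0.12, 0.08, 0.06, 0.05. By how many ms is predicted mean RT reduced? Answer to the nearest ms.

Equiprobable entropy H₀ = log₂ 6 = 2.5850 bits.
Skewed entropy H = −Σ pᵢ log₂ pᵢ = 1.9693 bits.
ΔRT = b·(H₀ − H) = 125 × 0.6157 = 76.96 ms.

77 ms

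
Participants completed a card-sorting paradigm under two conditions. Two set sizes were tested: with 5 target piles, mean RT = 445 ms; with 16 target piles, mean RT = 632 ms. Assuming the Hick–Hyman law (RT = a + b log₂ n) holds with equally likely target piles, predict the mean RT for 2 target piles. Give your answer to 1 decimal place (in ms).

Fit slope and intercept:
  b = (632 − 445) / (log₂ 16 − log₂ 5) = 187 / (4 − 2.3219) = 111.437 ms/bit
  a = 445 − 111.437 × 2.3219 = 186.250 ms
Then RT(2) = 186.250 + 111.437 × log₂ 2 = 186.250 + 111.437 × 1 ≈ 297.688 ms.

297.7 ms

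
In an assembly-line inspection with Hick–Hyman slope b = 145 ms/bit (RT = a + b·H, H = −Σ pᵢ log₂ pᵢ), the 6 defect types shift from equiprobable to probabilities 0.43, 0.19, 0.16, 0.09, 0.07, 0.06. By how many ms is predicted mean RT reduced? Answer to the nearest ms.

52 ms

The RT saving is b·ΔH. Equiprobable H₀ = log₂(6) = 2.5850 bits; with the given probabilities H = 2.2266 bits.
b·(H₀ − H) = 145 × (2.5850 − 2.2266) = 51.97 ms.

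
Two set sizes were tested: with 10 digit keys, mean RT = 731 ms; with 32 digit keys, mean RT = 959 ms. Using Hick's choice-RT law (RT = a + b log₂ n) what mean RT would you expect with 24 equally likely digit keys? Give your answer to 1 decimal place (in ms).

RT is linear in log₂ n, so two points fix the line:
  b = (959 − 731) / (log₂ 32 − log₂ 10) = 228 / (5 − 3.3219) = 135.870 ms/bit
  a = 731 − 135.870 × 3.3219 = 279.649 ms
Then RT(24) = 279.649 + 135.870 × log₂ 24 = 279.649 + 135.870 × 4.5850 ≈ 902.609 ms.

902.6 ms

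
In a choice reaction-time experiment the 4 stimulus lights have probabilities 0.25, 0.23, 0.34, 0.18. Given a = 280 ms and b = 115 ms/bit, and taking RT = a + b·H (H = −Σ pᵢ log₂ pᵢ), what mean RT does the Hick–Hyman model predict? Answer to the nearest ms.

506 ms

Entropy contributions −pᵢ log₂ pᵢ: 0.5000, 0.4877, 0.5292, 0.4453; sum H = 1.9621 bits.
RT = a + bH = 280 + 115·1.9621 = 505.65 ms.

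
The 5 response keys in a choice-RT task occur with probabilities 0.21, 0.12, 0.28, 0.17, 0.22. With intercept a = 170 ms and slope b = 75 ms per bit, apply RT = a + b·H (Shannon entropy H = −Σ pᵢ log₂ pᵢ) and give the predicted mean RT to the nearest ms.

H = 0.21·log₂(1/0.21) + 0.12·log₂(1/0.12) + 0.28·log₂(1/0.28) + 0.17·log₂(1/0.17) + 0.22·log₂(1/0.22) = 2.2693 bits.
RT = 170 + 75 × 2.2693 = 340.20 ms.

340 ms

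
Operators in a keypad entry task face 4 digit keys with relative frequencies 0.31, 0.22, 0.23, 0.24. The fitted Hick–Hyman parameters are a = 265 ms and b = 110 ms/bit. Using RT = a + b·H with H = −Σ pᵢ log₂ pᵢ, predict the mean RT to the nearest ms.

Entropy contributions −pᵢ log₂ pᵢ: 0.5238, 0.4806, 0.4877, 0.4941; sum H = 1.9862 bits.
RT = a + bH = 265 + 110·1.9862 = 483.48 ms.

483 ms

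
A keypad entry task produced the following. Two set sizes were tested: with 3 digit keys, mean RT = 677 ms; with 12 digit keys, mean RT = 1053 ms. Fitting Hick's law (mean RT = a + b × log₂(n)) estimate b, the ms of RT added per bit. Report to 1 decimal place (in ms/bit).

188.0 ms/bit

b = (RT₂ − RT₁)/(log₂ n₂ − log₂ n₁) = (1053 − 677)/(3.5850 − 1.5850) = 188.000 ms/bit.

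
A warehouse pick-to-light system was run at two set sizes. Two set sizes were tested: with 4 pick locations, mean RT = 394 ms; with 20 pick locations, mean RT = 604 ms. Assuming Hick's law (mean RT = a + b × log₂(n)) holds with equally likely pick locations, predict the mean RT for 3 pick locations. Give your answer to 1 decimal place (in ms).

356.5 ms

Solve the two-equation system in a and b:
  b = (604 − 394) / (log₂ 20 − log₂ 4) = 210 / (4.3219 − 2) = 90.442 ms/bit
  a = 394 − 90.442 × 2 = 213.116 ms
Then RT(3) = 213.116 + 90.442 × log₂ 3 = 213.116 + 90.442 × 1.5850 ≈ 356.463 ms.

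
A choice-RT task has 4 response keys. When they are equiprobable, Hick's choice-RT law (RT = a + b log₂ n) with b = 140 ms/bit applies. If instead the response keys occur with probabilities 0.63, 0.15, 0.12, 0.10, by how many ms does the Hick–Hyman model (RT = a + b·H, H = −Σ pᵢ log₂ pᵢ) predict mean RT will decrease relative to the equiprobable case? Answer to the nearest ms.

66 ms

Equiprobable entropy H₀ = log₂ 4 = 2.0000 bits.
Skewed entropy H = −Σ pᵢ log₂ pᵢ = 1.5297 bits.
ΔRT = b·(H₀ − H) = 140 × 0.4703 = 65.84 ms.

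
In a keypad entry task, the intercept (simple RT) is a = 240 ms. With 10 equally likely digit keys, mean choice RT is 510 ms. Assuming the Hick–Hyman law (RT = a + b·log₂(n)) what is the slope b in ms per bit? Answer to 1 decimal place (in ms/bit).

b = (510 − 240) / log₂(10) = 270 / 3.3219 = 81.278 ms/bit.

81.3 ms/bit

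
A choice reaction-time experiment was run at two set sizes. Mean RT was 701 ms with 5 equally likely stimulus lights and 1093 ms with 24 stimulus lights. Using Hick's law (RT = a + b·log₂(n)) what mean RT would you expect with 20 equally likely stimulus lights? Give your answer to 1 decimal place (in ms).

1047.4 ms

With log₂ n on the abscissa the relation is linear; from the two conditions:
  b = (1093 − 701) / (log₂ 24 − log₂ 5) = 392 / (4.5850 − 2.3219) = 173.219 ms/bit
  a = 701 − 173.219 × 2.3219 = 298.799 ms
Then RT(20) = 298.799 + 173.219 × log₂ 20 = 298.799 + 173.219 × 4.3219 ≈ 1047.438 ms.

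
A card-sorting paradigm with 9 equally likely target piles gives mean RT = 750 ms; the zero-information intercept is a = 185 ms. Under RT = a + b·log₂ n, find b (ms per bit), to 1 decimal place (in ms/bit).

b = (750 − 185) / log₂(9) = 565 / 3.1699 = 178.238 ms/bit.

178.2 ms/bit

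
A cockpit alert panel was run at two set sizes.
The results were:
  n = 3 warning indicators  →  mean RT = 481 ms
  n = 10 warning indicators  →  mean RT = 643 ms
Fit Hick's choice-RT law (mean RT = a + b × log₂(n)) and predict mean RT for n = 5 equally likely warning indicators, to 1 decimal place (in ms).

549.7 ms

RT is linear in log₂ n, so two points fix the line:
  b = (643 − 481) / (log₂ 10 − log₂ 3) = 162 / (3.3219 − 1.5850) = 93.266 ms/bit
  a = 481 − 93.266 × 1.5850 = 333.177 ms
Then RT(5) = 333.177 + 93.266 × log₂ 5 = 333.177 + 93.266 × 2.3219 ≈ 549.734 ms.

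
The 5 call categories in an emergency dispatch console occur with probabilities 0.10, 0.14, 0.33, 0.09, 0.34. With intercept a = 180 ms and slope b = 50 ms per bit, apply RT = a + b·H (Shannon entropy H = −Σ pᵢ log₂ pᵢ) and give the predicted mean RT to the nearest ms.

285 ms

Entropy contributions −pᵢ log₂ pᵢ: 0.3322, 0.3971, 0.5278, 0.3127, 0.5292; sum H = 2.0990 bits.
RT = a + bH = 180 + 50·2.0990 = 284.95 ms.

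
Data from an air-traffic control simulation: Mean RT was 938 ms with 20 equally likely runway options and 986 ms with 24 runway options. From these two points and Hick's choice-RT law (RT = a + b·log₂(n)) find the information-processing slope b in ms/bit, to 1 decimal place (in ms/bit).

Slope: b = (986 − 938) / (log₂ 24 − log₂ 20) = 48/0.2630 = 182.486 ms/bit.

182.5 ms/bit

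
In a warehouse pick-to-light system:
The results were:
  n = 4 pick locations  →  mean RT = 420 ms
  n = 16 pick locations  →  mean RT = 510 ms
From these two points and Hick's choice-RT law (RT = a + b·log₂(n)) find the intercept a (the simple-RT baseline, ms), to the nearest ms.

Slope: b = (510 − 420) / (log₂ 16 − log₂ 4) = 90/2.0000 = 45 ms/bit.
Intercept: a = 420 − 45·log₂(4) = 330.000 ms.

330 ms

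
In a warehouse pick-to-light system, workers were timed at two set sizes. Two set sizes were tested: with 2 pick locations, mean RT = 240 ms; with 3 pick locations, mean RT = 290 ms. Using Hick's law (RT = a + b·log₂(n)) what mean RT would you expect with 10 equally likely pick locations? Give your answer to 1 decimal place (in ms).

RT is linear in log₂ n, so two points fix the line:
  b = (290 − 240) / (log₂ 3 − log₂ 2) = 50 / (1.5850 − 1) = 85.476 ms/bit
  a = 240 − 85.476 × 1 = 154.524 ms
Then RT(10) = 154.524 + 85.476 × log₂ 10 = 154.524 + 85.476 × 3.3219 ≈ 438.468 ms.

438.5 ms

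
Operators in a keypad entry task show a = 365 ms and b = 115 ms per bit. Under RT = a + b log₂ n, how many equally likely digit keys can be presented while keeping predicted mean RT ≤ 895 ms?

Information budget: (895 − 365)/115 = 4.6087 bits, so n ≤ 2^4.6087 = 24.398 → at most 24.

24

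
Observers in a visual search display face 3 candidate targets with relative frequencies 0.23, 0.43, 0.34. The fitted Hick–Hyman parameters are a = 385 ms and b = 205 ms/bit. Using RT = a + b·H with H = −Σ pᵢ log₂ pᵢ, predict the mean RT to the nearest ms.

Entropy contributions −pᵢ log₂ pᵢ: 0.4877, 0.5236, 0.5292; sum H = 1.5404 bits.
RT = a + bH = 385 + 205·1.5404 = 700.78 ms.

701 ms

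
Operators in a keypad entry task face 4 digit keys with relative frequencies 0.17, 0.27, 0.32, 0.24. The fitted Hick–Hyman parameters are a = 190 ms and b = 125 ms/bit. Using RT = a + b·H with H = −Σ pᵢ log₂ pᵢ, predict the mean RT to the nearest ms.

436 ms

H = 0.17·log₂(1/0.17) + 0.27·log₂(1/0.27) + 0.32·log₂(1/0.32) + 0.24·log₂(1/0.24) = 1.9648 bits.
RT = 190 + 125 × 1.9648 = 435.60 ms.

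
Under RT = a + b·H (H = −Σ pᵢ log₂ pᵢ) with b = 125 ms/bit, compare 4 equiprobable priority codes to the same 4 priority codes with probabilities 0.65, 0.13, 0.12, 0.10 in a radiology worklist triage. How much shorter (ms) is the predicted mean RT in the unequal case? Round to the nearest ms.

The RT saving is b·ΔH. Equiprobable H₀ = log₂(4) = 2.0000 bits; with the given probabilities H = 1.4859 bits.
b·(H₀ − H) = 125 × (2.0000 − 1.4859) = 64.27 ms.

64 ms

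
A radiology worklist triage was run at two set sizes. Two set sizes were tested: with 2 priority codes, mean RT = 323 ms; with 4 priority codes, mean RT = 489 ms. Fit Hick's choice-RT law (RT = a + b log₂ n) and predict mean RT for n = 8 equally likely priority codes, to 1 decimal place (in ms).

Fit slope and intercept:
  b = (489 − 323) / (log₂ 4 − log₂ 2) = 166 / (2 − 1) = 166.000 ms/bit
  a = 323 − 166.000 × 1 = 157.000 ms
Then RT(8) = 157.000 + 166.000 × log₂ 8 = 157.000 + 166.000 × 3 ≈ 655.000 ms.

655.0 ms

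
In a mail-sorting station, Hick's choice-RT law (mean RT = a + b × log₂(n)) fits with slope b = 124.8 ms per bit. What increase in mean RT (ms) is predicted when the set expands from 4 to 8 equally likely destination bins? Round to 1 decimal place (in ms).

The intercept a cancels: ΔRT = b·(log₂ n₂ − log₂ n₁) = b·log₂(n₂/n₁).
log₂(8) − log₂(4) = log₂(8/4) = log₂(2) = 1.
ΔRT = 124.8 × 1.0000 = 124.800 ms.

124.8 ms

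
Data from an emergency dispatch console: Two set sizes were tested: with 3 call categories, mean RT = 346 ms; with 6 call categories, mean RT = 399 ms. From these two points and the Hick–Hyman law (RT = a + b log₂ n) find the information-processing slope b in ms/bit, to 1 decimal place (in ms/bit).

Slope: b = (399 − 346) / (log₂ 6 − log₂ 3) = 53/1.0000 = 53.000 ms/bit.

53.0 ms/bit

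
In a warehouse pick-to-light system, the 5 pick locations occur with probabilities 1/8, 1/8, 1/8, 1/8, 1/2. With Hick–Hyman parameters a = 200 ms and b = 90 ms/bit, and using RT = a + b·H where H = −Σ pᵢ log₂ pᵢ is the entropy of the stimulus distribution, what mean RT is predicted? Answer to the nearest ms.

380 ms

Each term −pᵢ log₂ pᵢ: 0.125·3 + 0.125·3 + 0.125·3 + 0.125·3 + 0.5·1; summed, H = 2.000 bits.
Mean RT = a + bH = 200 + 90·2.000 = 380.00 ms.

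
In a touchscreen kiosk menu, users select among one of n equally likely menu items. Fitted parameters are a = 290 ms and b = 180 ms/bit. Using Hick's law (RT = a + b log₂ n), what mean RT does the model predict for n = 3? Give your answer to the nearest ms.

log₂(3) = 1.5850 bits, so RT = 290 + 180 × 1.5850 ≈ 575.293 ms.

575 ms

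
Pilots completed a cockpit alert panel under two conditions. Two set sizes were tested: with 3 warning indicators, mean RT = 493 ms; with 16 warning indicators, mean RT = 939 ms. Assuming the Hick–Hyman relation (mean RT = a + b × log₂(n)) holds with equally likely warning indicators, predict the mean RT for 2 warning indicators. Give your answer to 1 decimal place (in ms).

With log₂ n on the abscissa the relation is linear; from the two conditions:
  b = (939 − 493) / (log₂ 16 − log₂ 3) = 446 / (4 − 1.5850) = 184.676 ms/bit
  a = 493 − 184.676 × 1.5850 = 200.295 ms
Then RT(2) = 200.295 + 184.676 × log₂ 2 = 200.295 + 184.676 × 1 ≈ 384.971 ms.

385.0 ms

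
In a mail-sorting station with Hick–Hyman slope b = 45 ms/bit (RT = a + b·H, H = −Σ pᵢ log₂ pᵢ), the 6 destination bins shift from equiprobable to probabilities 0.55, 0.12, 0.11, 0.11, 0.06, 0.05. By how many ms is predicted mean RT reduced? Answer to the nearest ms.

26 ms

The RT saving is b·ΔH. Equiprobable H₀ = log₂(6) = 2.5850 bits; with the given probabilities H = 2.0016 bits.
b·(H₀ − H) = 45 × (2.5850 − 2.0016) = 26.25 ms.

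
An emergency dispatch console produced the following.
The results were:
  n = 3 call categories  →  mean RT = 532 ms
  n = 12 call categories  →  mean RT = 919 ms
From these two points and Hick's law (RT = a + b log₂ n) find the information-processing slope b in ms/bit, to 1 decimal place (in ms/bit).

193.5 ms/bit

Slope: b = (919 − 532) / (log₂ 12 − log₂ 3) = 387/2.0000 = 193.500 ms/bit.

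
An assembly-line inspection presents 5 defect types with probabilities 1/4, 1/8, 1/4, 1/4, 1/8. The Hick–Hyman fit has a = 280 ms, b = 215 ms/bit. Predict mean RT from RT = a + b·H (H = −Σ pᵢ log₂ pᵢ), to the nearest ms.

764 ms

Each term −pᵢ log₂ pᵢ: 0.25·2 + 0.125·3 + 0.25·2 + 0.25·2 + 0.125·3; summed, H = 2.250 bits.
Mean RT = a + bH = 280 + 215·2.250 = 763.75 ms.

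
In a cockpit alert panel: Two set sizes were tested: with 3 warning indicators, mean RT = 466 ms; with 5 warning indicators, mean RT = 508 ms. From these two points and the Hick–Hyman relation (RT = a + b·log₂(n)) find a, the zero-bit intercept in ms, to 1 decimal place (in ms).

Slope: b = (508 − 466) / (log₂ 5 − log₂ 3) = 42/0.7370 = 56.990 ms/bit.
a = RT₁ − b·log₂ n₁ = 466 − 56.990 × 1.5850 = 375.672 ms.

375.7 ms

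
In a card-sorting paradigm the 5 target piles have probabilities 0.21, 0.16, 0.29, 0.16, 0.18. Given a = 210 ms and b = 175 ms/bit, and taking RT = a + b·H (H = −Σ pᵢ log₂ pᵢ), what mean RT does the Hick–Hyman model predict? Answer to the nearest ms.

609 ms

H = 0.21·log₂(1/0.21) + 0.16·log₂(1/0.16) + 0.29·log₂(1/0.29) + 0.16·log₂(1/0.16) + 0.18·log₂(1/0.18) = 2.2821 bits.
RT = 210 + 175 × 2.2821 = 609.36 ms.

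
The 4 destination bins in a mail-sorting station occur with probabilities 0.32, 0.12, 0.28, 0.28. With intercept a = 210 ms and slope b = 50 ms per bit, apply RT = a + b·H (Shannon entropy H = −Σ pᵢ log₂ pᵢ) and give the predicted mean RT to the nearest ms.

306 ms

H = 0.32·log₂(1/0.32) + 0.12·log₂(1/0.12) + 0.28·log₂(1/0.28) + 0.28·log₂(1/0.28) = 1.9215 bits.
RT = 210 + 50 × 1.9215 = 306.08 ms.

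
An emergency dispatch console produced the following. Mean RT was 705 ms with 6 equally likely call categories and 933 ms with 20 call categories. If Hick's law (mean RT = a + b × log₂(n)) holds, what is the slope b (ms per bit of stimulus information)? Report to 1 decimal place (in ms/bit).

b = (RT₂ − RT₁)/(log₂ n₂ − log₂ n₁) = (933 − 705)/(4.3219 − 2.5850) = 131.263 ms/bit.

131.3 ms/bit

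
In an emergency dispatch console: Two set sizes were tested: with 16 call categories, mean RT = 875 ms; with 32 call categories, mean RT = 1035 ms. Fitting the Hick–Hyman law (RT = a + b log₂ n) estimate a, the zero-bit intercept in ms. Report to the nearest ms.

235 ms

b = (RT₂ − RT₁)/(log₂ n₂ − log₂ n₁) = (1035 − 875)/(5 − 4) = 160 ms/bit.
Intercept: a = 875 − 160·log₂(16) = 235.000 ms.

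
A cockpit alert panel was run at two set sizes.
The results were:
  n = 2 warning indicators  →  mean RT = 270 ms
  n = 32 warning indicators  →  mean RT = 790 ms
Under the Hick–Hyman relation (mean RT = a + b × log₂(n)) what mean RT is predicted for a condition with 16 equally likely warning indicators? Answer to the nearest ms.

660 ms

RT is linear in log₂ n, so two points fix the line:
  b = (790 − 270) / (log₂ 32 − log₂ 2) = 520 / (5 − 1) = 130 ms/bit
  a = 270 − 130 × 1 = 140 ms
Then RT(16) = 140 + 130 × log₂ 16 = 140 + 130 × 4 ≈ 660.000 ms.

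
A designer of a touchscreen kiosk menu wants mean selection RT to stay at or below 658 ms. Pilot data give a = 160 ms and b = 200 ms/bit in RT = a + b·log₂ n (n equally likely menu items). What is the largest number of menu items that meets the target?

Set 160 + 200·log₂ n ≤ 658 → log₂ n ≤ (658 − 160)/200 = 2.4900.
So n ≤ 2^2.4900 = 5.618; the largest integer n is 5.

5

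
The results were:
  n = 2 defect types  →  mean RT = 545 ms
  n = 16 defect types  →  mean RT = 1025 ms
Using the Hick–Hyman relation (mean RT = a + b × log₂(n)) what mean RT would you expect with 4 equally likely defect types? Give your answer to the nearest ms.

With log₂ n on the abscissa the relation is linear; from the two conditions:
  b = (1025 − 545) / (log₂ 16 − log₂ 2) = 480 / (4 − 1) = 160 ms/bit
  a = 545 − 160 × 1 = 385 ms
Then RT(4) = 385 + 160 × log₂ 4 = 385 + 160 × 2 ≈ 705.000 ms.

705 ms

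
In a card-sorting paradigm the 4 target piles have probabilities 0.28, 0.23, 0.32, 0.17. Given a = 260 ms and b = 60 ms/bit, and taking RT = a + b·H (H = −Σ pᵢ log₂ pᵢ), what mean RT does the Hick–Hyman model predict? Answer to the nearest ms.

H = 0.28·log₂(1/0.28) + 0.23·log₂(1/0.23) + 0.32·log₂(1/0.32) + 0.17·log₂(1/0.17) = 1.9625 bits.
RT = 260 + 60 × 1.9625 = 377.75 ms.

378 ms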